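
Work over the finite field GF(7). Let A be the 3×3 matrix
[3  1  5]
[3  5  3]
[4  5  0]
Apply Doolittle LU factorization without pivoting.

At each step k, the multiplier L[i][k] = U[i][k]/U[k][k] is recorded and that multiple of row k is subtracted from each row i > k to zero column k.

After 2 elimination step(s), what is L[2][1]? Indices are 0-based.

Step 1: pivot at (0,0) is 3.
  row1 ← row1 − (1)·row0  ⇒  L[1][0]=1, U row1=(0, 4, 5)
  row2 ← row2 − (6)·row0  ⇒  L[2][0]=6, U row2=(0, 6, 5)
Step 2: pivot at (1,1) is 4.
  row2 ← row2 − (5)·row1  ⇒  L[2][1]=5, U row2=(0, 0, 1)

L[2][1] = 5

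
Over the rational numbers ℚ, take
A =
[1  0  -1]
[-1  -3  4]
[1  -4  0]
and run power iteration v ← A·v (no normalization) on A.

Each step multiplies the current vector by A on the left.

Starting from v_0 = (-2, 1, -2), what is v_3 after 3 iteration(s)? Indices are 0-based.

v_0 = (-2, 1, -2).
v_1 = A·v_0 = (0, -9, -6).
v_2 = A·v_1 = (6, 3, 36).
v_3 = A·v_2 = (-30, 129, -6).

v_3 = (-30, 129, -6)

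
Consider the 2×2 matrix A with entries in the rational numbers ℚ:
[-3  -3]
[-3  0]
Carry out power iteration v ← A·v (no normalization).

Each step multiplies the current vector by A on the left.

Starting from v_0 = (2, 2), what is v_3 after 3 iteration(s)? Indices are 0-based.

v_0 = (2, 2).
v_1 = A·v_0 = (-12, -6).
v_2 = A·v_1 = (54, 36).
v_3 = A·v_2 = (-270, -162).

v_3 = (-270, -162)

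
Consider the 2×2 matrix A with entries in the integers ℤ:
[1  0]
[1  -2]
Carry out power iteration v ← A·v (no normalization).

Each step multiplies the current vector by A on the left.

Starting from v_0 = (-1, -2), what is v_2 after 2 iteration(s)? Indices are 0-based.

v_0 = (-1, -2).
v_1 = A·v_0 = (-1, 3).
v_2 = A·v_1 = (-1, -7).

v_2 = (-1, -7)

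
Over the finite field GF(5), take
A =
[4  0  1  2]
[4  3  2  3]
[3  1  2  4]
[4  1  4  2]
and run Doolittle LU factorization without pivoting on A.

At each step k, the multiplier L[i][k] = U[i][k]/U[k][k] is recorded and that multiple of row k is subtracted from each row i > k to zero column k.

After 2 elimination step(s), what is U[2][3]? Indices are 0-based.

[col 0] pivot 4
  R1 -= 1*R0 → (0, 3, 1, 1)  (L[1][0] := 1)
  R2 -= 2*R0 → (0, 1, 0, 0)  (L[2][0] := 2)
  R3 -= 1*R0 → (0, 1, 3, 0)  (L[3][0] := 1)
[col 1] pivot 3
  R2 -= 2*R1 → (0, 0, 3, 3)  (L[2][1] := 2)
  R3 -= 2*R1 → (0, 0, 1, 3)  (L[3][1] := 2)

U[2][3] = 3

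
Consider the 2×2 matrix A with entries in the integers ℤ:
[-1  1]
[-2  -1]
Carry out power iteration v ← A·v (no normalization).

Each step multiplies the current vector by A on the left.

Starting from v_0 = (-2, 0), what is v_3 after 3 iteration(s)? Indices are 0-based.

v_0 = (-2, 0).
v_1 = A·v_0 = (2, 4).
v_2 = A·v_1 = (2, -8).
v_3 = A·v_2 = (-10, 4).

v_3 = (-10, 4)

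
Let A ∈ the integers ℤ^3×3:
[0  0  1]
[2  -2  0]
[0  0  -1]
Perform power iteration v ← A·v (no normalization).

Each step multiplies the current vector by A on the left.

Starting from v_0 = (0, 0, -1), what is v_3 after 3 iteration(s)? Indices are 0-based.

v_0 = (0, 0, -1).
v_1 = A·v_0 = (-1, 0, 1).
v_2 = A·v_1 = (1, -2, -1).
v_3 = A·v_2 = (-1, 6, 1).

v_3 = (-1, 6, 1)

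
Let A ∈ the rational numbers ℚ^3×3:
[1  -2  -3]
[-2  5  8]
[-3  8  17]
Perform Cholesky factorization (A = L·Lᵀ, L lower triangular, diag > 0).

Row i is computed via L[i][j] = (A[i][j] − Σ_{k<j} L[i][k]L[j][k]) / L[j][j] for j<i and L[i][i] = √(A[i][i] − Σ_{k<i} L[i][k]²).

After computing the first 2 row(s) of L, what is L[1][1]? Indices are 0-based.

L[1][1] = 1

Step 1: L[0][0] = √(1) = 1.
  L[1][0] = (-2) / L[0][0] = -2.
Step 2: L[1][1] = √(1) = 1.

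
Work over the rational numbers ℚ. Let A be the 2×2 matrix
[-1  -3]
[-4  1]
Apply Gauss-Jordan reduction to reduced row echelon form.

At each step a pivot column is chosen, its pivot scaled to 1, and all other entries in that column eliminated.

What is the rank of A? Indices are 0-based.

[1] R0 /= -1  ⇒  (1, 3)
     R1 -= -4·R0  ⇒  (0, 13)
[2] R1 /= 13  ⇒  (0, 1)
     R0 -= 3·R1  ⇒  (1, 0)

rank = 2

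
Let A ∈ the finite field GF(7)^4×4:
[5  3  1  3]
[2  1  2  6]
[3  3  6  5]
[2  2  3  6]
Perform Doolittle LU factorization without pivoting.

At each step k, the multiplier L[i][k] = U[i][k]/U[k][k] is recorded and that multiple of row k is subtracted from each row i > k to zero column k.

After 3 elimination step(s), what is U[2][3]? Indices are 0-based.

U[2][3] = 4

[col 0] pivot 5
  R1 -= 6*R0 → (0, 4, 3, 2)  (L[1][0] := 6)
  R2 -= 2*R0 → (0, 4, 4, 6)  (L[2][0] := 2)
  R3 -= 6*R0 → (0, 5, 4, 2)  (L[3][0] := 6)
[col 1] pivot 4
  R2 -= 1*R1 → (0, 0, 1, 4)  (L[2][1] := 1)
  R3 -= 3*R1 → (0, 0, 2, 3)  (L[3][1] := 3)
[col 2] pivot 1
  R3 -= 2*R2 → (0, 0, 0, 2)  (L[3][2] := 2)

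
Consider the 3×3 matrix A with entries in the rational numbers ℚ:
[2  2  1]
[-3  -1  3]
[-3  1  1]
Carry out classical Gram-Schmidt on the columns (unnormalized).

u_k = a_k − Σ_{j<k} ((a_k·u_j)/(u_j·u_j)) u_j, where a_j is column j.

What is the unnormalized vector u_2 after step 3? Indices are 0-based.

Step 1: u_0 = a_0 = (2, -3, -3).
Step 2: u_1 = a_1 − (2/11)·u_0 = (18/11, -5/11, 17/11).
Step 3: u_2 = a_2 − (-5/11)·u_0 − (10/29)·u_1 = (39/29, 52/29, -26/29).

u_2 = (39/29, 52/29, -26/29)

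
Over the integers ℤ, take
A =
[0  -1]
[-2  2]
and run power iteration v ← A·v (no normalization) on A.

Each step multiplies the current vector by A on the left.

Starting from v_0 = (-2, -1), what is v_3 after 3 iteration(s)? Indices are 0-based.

v_3 = (-2, 8)

v_0 = (-2, -1).
v_1 = A·v_0 = (1, 2).
v_2 = A·v_1 = (-2, 2).
v_3 = A·v_2 = (-2, 8).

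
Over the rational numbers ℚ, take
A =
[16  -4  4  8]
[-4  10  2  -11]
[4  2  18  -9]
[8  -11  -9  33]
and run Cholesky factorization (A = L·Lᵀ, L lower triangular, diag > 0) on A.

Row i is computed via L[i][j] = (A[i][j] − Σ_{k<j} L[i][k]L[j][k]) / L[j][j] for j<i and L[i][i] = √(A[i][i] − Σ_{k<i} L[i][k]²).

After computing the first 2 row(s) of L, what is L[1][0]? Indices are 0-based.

L[1][0] = -1

Step 1: L[0][0] = √(16) = 4.
  L[1][0] = (-4) / L[0][0] = -1.
Step 2: L[1][1] = √(9) = 3.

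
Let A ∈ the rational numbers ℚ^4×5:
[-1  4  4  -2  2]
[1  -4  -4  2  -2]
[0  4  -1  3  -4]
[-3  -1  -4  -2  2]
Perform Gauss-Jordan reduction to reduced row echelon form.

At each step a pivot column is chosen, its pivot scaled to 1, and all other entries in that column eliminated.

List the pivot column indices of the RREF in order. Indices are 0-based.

step 1: normalize row 0 (÷-1) = (1, -4, -4, 2, -2)
  row 1: subtract 1×row0 = (0, 0, 0, 0, 0)
  row 3: subtract -3×row0 = (0, -13, -16, 4, -4)
step 2: exchange rows 1,2
step 2: normalize row 1 (÷4) = (0, 1, -1/4, 3/4, -1)
  row 0: subtract -4×row1 = (1, 0, -5, 5, -6)
  row 3: subtract -13×row1 = (0, 0, -77/4, 55/4, -17)
step 3: exchange rows 2,3
step 3: normalize row 2 (÷-77/4) = (0, 0, 1, -5/7, 68/77)
  row 0: subtract -5×row2 = (1, 0, 0, 10/7, -122/77)
  row 1: subtract -1/4×row2 = (0, 1, 0, 4/7, -60/77)
skip col 3 (zero from row 3)
skip col 4 (zero from row 3)

pivot columns: 0, 1, 2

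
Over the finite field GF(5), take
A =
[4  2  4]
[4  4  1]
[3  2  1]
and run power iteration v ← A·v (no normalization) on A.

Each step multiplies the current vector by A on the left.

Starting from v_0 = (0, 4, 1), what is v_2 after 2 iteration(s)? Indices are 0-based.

v_2 = (3, 0, 4)

v_0 = (0, 4, 1).
v_1 = A·v_0 = (2, 2, 4).
v_2 = A·v_1 = (3, 0, 4).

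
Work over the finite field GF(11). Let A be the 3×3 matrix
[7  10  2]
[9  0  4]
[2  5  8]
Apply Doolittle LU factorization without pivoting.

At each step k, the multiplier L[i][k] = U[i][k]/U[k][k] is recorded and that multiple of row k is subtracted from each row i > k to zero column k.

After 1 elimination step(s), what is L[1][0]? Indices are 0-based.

k=0: U[0][0]=7
  eliminate (1,0): mult=6, new row 1: (0, 6, 3); set L[1][0]=6
  eliminate (2,0): mult=5, new row 2: (0, 10, 9); set L[2][0]=5

L[1][0] = 6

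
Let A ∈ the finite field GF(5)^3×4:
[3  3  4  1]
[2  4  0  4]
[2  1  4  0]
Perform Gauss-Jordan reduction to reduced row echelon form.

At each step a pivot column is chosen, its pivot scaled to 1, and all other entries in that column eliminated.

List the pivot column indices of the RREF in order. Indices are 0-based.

pivot(0,0)=3: scale R0 → (1, 1, 3, 2)
  clear (1,0): R1 −= (2)R0 → (0, 2, 4, 0)
  clear (2,0): R2 −= (2)R0 → (0, 4, 3, 1)
pivot(1,1)=2: scale R1 → (0, 1, 2, 0)
  clear (0,1): R0 −= (1)R1 → (1, 0, 1, 2)
  clear (2,1): R2 −= (4)R1 → (0, 0, 0, 1)
col 2: no nonzero at/below row 2; advance.
pivot(2,3)=1: scale R2 → (0, 0, 0, 1)
  clear (0,3): R0 −= (2)R2 → (1, 0, 1, 0)

pivot columns: 0, 1, 3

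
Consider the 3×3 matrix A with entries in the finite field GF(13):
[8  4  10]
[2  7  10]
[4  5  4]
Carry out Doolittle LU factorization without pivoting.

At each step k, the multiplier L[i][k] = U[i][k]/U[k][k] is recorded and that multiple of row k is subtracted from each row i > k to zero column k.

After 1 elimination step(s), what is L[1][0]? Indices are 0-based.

L[1][0] = 10

Step 1: pivot at (0,0) is 8.
  row1 ← row1 − (10)·row0  ⇒  L[1][0]=10, U row1=(0, 6, 1)
  row2 ← row2 − (7)·row0  ⇒  L[2][0]=7, U row2=(0, 3, 12)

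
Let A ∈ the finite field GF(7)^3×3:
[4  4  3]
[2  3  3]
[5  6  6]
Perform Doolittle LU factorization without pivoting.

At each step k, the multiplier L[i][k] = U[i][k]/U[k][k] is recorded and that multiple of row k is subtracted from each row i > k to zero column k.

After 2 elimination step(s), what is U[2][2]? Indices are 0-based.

k=0: U[0][0]=4
  eliminate (1,0): mult=4, new row 1: (0, 1, 5); set L[1][0]=4
  eliminate (2,0): mult=3, new row 2: (0, 1, 4); set L[2][0]=3
k=1: U[1][1]=1
  eliminate (2,1): mult=1, new row 2: (0, 0, 6); set L[2][1]=1

U[2][2] = 6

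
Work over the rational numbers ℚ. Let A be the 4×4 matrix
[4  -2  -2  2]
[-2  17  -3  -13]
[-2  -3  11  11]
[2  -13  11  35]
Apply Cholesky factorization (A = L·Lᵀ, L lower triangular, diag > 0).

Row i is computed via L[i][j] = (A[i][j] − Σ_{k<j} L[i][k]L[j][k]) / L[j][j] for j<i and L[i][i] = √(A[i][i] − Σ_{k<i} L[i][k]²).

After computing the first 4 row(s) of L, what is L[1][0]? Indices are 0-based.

L[1][0] = -1

Step 1: L[0][0] = √(4) = 2.
  L[1][0] = (-2) / L[0][0] = -1.
Step 2: L[1][1] = √(16) = 4.
  L[2][0] = (-2) / L[0][0] = -1.
  L[2][1] = (-4) / L[1][1] = -1.
Step 3: L[2][2] = √(9) = 3.
  L[3][0] = (2) / L[0][0] = 1.
  L[3][1] = (-12) / L[1][1] = -3.
  L[3][2] = (9) / L[2][2] = 3.
Step 4: L[3][3] = √(16) = 4.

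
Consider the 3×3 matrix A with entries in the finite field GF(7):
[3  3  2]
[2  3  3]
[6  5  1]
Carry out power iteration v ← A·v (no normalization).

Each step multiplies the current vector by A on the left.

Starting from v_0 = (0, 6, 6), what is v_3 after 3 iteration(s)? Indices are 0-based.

v_3 = (1, 1, 1)

v_0 = (0, 6, 6).
v_1 = A·v_0 = (2, 1, 1).
v_2 = A·v_1 = (4, 3, 4).
v_3 = A·v_2 = (1, 1, 1).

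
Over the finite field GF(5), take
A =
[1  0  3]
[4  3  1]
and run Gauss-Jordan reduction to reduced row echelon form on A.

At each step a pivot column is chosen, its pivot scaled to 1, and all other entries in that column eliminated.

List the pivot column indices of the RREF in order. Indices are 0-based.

pivot columns: 0, 1

step 1: normalize row 0 (÷1) = (1, 0, 3)
  row 1: subtract 4×row0 = (0, 3, 4)
step 2: normalize row 1 (÷3) = (0, 1, 3)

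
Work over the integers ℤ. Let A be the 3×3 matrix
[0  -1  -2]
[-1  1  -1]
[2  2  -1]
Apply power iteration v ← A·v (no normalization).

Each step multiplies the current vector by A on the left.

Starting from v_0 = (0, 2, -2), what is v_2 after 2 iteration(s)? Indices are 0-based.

v_0 = (0, 2, -2).
v_1 = A·v_0 = (2, 4, 6).
v_2 = A·v_1 = (-16, -4, 6).

v_2 = (-16, -4, 6)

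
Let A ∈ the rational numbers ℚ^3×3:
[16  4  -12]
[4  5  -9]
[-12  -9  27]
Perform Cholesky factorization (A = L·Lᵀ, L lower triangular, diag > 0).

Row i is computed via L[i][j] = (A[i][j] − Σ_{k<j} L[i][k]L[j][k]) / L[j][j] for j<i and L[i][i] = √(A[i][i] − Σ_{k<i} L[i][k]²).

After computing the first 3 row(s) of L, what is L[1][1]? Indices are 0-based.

Step 1: L[0][0] = √(16) = 4.
  L[1][0] = (4) / L[0][0] = 1.
Step 2: L[1][1] = √(4) = 2.
  L[2][0] = (-12) / L[0][0] = -3.
  L[2][1] = (-6) / L[1][1] = -3.
Step 3: L[2][2] = √(9) = 3.

L[1][1] = 2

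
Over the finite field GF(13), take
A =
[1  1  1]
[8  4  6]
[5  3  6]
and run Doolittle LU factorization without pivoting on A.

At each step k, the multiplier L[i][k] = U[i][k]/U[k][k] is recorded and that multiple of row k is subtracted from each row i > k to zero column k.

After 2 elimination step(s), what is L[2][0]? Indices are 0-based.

L[2][0] = 5

k=0: U[0][0]=1
  eliminate (1,0): mult=8, new row 1: (0, 9, 11); set L[1][0]=8
  eliminate (2,0): mult=5, new row 2: (0, 11, 1); set L[2][0]=5
k=1: U[1][1]=9
  eliminate (2,1): mult=7, new row 2: (0, 0, 2); set L[2][1]=7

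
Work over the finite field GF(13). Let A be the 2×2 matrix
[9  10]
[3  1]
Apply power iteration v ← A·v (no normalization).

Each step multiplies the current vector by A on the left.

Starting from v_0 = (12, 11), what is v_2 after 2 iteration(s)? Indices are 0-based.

v_0 = (12, 11).
v_1 = A·v_0 = (10, 8).
v_2 = A·v_1 = (1, 12).

v_2 = (1, 12)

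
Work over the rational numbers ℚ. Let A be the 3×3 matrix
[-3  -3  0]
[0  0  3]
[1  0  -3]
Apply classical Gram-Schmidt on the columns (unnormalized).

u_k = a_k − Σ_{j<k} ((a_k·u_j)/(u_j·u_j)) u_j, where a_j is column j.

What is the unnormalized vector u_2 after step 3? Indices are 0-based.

u_2 = (0, 3, 0)

Step 1: u_0 = a_0 = (-3, 0, 1).
Step 2: u_1 = a_1 − (9/10)·u_0 = (-3/10, 0, -9/10).
Step 3: u_2 = a_2 − (-3/10)·u_0 − (3)·u_1 = (0, 3, 0).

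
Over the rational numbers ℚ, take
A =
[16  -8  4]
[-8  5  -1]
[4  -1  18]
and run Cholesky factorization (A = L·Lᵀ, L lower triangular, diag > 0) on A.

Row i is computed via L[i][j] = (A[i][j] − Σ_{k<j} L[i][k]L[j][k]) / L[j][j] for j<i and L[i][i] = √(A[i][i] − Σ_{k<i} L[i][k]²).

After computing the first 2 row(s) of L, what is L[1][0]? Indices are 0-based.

Step 1: L[0][0] = √(16) = 4.
  L[1][0] = (-8) / L[0][0] = -2.
Step 2: L[1][1] = √(1) = 1.

L[1][0] = -2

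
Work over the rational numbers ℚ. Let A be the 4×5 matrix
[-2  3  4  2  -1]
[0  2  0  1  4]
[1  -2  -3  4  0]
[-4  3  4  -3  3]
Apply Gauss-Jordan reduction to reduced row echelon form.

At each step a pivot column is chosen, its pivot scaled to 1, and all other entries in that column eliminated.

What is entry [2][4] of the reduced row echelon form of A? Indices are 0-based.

M[2][4] = -121/53

step 1: normalize row 0 (÷-2) = (1, -3/2, -2, -1, 1/2)
  row 2: subtract 1×row0 = (0, -1/2, -1, 5, -1/2)
  row 3: subtract -4×row0 = (0, -3, -4, -7, 5)
step 2: normalize row 1 (÷2) = (0, 1, 0, 1/2, 2)
  row 0: subtract -3/2×row1 = (1, 0, -2, -1/4, 7/2)
  row 2: subtract -1/2×row1 = (0, 0, -1, 21/4, 1/2)
  row 3: subtract -3×row1 = (0, 0, -4, -11/2, 11)
step 3: normalize row 2 (÷-1) = (0, 0, 1, -21/4, -1/2)
  row 0: subtract -2×row2 = (1, 0, 0, -43/4, 5/2)
  row 3: subtract -4×row2 = (0, 0, 0, -53/2, 9)
step 4: normalize row 3 (÷-53/2) = (0, 0, 0, 1, -18/53)
  row 0: subtract -43/4×row3 = (1, 0, 0, 0, -61/53)
  row 1: subtract 1/2×row3 = (0, 1, 0, 0, 115/53)
  row 2: subtract -21/4×row3 = (0, 0, 1, 0, -121/53)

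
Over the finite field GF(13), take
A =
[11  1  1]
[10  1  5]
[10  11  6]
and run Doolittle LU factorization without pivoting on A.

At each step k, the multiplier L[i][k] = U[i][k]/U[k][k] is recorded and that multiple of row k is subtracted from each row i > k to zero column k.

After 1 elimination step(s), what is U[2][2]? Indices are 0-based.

U[2][2] = 11

k=0: U[0][0]=11
  eliminate (1,0): mult=8, new row 1: (0, 6, 10); set L[1][0]=8
  eliminate (2,0): mult=8, new row 2: (0, 3, 11); set L[2][0]=8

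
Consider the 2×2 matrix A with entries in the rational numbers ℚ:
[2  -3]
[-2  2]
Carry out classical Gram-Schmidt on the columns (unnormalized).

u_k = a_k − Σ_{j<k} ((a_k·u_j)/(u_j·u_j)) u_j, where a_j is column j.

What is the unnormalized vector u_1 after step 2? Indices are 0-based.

u_1 = (-1/2, -1/2)

Step 1: u_0 = a_0 = (2, -2).
Step 2: u_1 = a_1 − (-5/4)·u_0 = (-1/2, -1/2).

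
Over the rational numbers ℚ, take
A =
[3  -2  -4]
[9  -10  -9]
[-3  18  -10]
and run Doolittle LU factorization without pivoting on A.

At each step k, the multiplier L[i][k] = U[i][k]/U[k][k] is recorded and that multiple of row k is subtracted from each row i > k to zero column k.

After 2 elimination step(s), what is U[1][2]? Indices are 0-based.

k=0: U[0][0]=3
  eliminate (1,0): mult=3, new row 1: (0, -4, 3); set L[1][0]=3
  eliminate (2,0): mult=-1, new row 2: (0, 16, -14); set L[2][0]=-1
k=1: U[1][1]=-4
  eliminate (2,1): mult=-4, new row 2: (0, 0, -2); set L[2][1]=-4

U[1][2] = 3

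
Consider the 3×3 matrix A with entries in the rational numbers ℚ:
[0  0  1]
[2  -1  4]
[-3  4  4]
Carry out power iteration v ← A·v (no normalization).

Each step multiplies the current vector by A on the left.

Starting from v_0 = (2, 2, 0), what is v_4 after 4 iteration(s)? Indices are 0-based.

v_0 = (2, 2, 0).
v_1 = A·v_0 = (0, 2, 2).
v_2 = A·v_1 = (2, 6, 16).
v_3 = A·v_2 = (16, 62, 82).
v_4 = A·v_3 = (82, 298, 528).

v_4 = (82, 298, 528)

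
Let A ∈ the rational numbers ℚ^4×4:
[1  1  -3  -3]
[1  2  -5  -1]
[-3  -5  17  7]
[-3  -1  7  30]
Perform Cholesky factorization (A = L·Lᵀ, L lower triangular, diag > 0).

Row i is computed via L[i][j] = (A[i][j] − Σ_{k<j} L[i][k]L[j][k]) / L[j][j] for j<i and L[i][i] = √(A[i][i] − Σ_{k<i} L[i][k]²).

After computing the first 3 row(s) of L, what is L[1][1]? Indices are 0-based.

L[1][1] = 1

Step 1: L[0][0] = √(1) = 1.
  L[1][0] = (1) / L[0][0] = 1.
Step 2: L[1][1] = √(1) = 1.
  L[2][0] = (-3) / L[0][0] = -3.
  L[2][1] = (-2) / L[1][1] = -2.
Step 3: L[2][2] = √(4) = 2.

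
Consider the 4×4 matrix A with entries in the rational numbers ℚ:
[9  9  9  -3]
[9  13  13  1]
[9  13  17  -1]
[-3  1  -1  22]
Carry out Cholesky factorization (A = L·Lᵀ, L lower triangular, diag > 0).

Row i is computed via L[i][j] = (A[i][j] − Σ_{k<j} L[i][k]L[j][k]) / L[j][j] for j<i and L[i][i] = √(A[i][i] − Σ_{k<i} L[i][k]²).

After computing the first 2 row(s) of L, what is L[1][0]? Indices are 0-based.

L[1][0] = 3

Step 1: L[0][0] = √(9) = 3.
  L[1][0] = (9) / L[0][0] = 3.
Step 2: L[1][1] = √(4) = 2.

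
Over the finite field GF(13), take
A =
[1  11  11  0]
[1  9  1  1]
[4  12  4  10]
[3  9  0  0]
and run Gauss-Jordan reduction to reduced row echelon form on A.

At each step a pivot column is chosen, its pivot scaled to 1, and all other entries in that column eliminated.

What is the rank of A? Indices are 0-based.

[1] R0 /= 1  ⇒  (1, 11, 11, 0)
     R1 -= 1·R0  ⇒  (0, 11, 3, 1)
     R2 -= 4·R0  ⇒  (0, 7, 12, 10)
     R3 -= 3·R0  ⇒  (0, 2, 6, 0)
[2] R1 /= 11  ⇒  (0, 1, 5, 6)
     R0 -= 11·R1  ⇒  (1, 0, 8, 12)
     R2 -= 7·R1  ⇒  (0, 0, 3, 7)
     R3 -= 2·R1  ⇒  (0, 0, 9, 1)
[3] R2 /= 3  ⇒  (0, 0, 1, 11)
     R0 -= 8·R2  ⇒  (1, 0, 0, 2)
     R1 -= 5·R2  ⇒  (0, 1, 0, 3)
     R3 -= 9·R2  ⇒  (0, 0, 0, 6)
[4] R3 /= 6  ⇒  (0, 0, 0, 1)
     R0 -= 2·R3  ⇒  (1, 0, 0, 0)
     R1 -= 3·R3  ⇒  (0, 1, 0, 0)
     R2 -= 11·R3  ⇒  (0, 0, 1, 0)

rank = 4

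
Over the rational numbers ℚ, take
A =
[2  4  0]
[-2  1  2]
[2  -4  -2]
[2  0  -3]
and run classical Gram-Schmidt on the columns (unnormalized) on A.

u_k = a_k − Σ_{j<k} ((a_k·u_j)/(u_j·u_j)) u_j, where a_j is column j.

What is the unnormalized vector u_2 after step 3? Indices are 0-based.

u_2 = (89/131, 8/131, 91/131, -172/131)

Step 1: u_0 = a_0 = (2, -2, 2, 2).
Step 2: u_1 = a_1 − (-1/8)·u_0 = (17/4, 3/4, -15/4, 1/4).
Step 3: u_2 = a_2 − (-7/8)·u_0 − (33/131)·u_1 = (89/131, 8/131, 91/131, -172/131).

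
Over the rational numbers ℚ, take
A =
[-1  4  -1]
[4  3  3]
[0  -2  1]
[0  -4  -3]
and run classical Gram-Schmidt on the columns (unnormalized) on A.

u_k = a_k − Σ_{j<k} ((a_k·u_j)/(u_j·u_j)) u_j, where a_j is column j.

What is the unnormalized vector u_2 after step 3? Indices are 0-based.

Step 1: u_0 = a_0 = (-1, 4, 0, 0).
Step 2: u_1 = a_1 − (8/17)·u_0 = (76/17, 19/17, -2, -4).
Step 3: u_2 = a_2 − (13/17)·u_0 − (151/701)·u_1 = (-840/701, -210/701, 1003/701, -1499/701).

u_2 = (-840/701, -210/701, 1003/701, -1499/701)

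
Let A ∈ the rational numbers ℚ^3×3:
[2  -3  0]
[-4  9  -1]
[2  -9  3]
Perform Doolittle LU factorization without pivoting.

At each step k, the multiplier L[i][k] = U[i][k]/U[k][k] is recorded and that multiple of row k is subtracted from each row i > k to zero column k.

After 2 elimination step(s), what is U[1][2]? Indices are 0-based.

U[1][2] = -1

Step 1: pivot at (0,0) is 2.
  row1 ← row1 − (-2)·row0  ⇒  L[1][0]=-2, U row1=(0, 3, -1)
  row2 ← row2 − (1)·row0  ⇒  L[2][0]=1, U row2=(0, -6, 3)
Step 2: pivot at (1,1) is 3.
  row2 ← row2 − (-2)·row1  ⇒  L[2][1]=-2, U row2=(0, 0, 1)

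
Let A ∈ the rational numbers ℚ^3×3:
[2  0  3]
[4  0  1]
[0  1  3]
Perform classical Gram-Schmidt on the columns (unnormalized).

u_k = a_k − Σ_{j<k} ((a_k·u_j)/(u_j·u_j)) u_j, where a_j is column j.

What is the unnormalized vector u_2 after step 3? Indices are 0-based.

Step 1: u_0 = a_0 = (2, 4, 0).
Step 2: u_1 = a_1 − (0)·u_0 = (0, 0, 1).
Step 3: u_2 = a_2 − (1/2)·u_0 − (3)·u_1 = (2, -1, 0).

u_2 = (2, -1, 0)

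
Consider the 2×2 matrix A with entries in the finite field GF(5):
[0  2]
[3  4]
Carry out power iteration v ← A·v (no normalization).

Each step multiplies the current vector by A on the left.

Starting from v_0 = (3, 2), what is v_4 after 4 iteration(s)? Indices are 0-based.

v_0 = (3, 2).
v_1 = A·v_0 = (4, 2).
v_2 = A·v_1 = (4, 0).
v_3 = A·v_2 = (0, 2).
v_4 = A·v_3 = (4, 3).

v_4 = (4, 3)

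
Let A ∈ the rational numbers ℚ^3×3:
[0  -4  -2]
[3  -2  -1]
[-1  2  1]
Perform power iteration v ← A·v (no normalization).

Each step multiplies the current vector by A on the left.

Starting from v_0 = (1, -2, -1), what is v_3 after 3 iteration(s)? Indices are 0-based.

v_0 = (1, -2, -1).
v_1 = A·v_0 = (10, 8, -6).
v_2 = A·v_1 = (-20, 20, 0).
v_3 = A·v_2 = (-80, -100, 60).

v_3 = (-80, -100, 60)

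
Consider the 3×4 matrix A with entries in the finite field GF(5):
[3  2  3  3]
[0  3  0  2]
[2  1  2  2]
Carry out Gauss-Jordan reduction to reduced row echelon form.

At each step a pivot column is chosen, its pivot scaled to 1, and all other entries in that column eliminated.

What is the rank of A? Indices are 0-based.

pivot(0,0)=3: scale R0 → (1, 4, 1, 1)
  clear (2,0): R2 −= (2)R0 → (0, 3, 0, 0)
pivot(1,1)=3: scale R1 → (0, 1, 0, 4)
  clear (0,1): R0 −= (4)R1 → (1, 0, 1, 0)
  clear (2,1): R2 −= (3)R1 → (0, 0, 0, 3)
col 2: no nonzero at/below row 2; advance.
pivot(2,3)=3: scale R2 → (0, 0, 0, 1)
  clear (1,3): R1 −= (4)R2 → (0, 1, 0, 0)

rank = 3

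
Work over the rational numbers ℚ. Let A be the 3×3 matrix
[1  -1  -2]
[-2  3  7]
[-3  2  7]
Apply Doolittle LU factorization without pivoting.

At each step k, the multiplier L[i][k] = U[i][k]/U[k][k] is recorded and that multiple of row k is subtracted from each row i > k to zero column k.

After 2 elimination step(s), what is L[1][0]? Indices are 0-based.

Step 1: pivot at (0,0) is 1.
  row1 ← row1 − (-2)·row0  ⇒  L[1][0]=-2, U row1=(0, 1, 3)
  row2 ← row2 − (-3)·row0  ⇒  L[2][0]=-3, U row2=(0, -1, 1)
Step 2: pivot at (1,1) is 1.
  row2 ← row2 − (-1)·row1  ⇒  L[2][1]=-1, U row2=(0, 0, 4)

L[1][0] = -2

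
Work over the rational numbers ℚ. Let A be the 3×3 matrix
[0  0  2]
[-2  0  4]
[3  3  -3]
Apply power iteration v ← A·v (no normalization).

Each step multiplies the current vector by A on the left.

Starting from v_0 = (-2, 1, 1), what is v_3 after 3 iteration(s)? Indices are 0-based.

v_3 = (96, 216, -264)

v_0 = (-2, 1, 1).
v_1 = A·v_0 = (2, 8, -6).
v_2 = A·v_1 = (-12, -28, 48).
v_3 = A·v_2 = (96, 216, -264).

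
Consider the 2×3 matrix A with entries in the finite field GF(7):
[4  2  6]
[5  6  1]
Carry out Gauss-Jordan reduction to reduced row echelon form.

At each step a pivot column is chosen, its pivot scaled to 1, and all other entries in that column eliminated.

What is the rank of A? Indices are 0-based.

rank = 2

[1] R0 /= 4  ⇒  (1, 4, 5)
     R1 -= 5·R0  ⇒  (0, 0, 4)
column 1 empty below row 1
[2] R1 /= 4  ⇒  (0, 0, 1)
     R0 -= 5·R1  ⇒  (1, 4, 0)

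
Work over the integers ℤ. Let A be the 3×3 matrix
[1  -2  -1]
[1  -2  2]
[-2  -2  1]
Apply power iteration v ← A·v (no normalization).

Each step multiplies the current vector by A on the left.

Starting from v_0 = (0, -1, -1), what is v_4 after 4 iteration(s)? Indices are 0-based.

v_4 = (52, -5, 23)

v_0 = (0, -1, -1).
v_1 = A·v_0 = (3, 0, 1).
v_2 = A·v_1 = (2, 5, -5).
v_3 = A·v_2 = (-3, -18, -19).
v_4 = A·v_3 = (52, -5, 23).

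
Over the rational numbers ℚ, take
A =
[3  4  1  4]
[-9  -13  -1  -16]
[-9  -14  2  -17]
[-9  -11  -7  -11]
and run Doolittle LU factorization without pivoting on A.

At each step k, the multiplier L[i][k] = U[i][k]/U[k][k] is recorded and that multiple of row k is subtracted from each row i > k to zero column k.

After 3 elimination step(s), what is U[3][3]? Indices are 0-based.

[col 0] pivot 3
  R1 -= -3*R0 → (0, -1, 2, -4)  (L[1][0] := -3)
  R2 -= -3*R0 → (0, -2, 5, -5)  (L[2][0] := -3)
  R3 -= -3*R0 → (0, 1, -4, 1)  (L[3][0] := -3)
[col 1] pivot -1
  R2 -= 2*R1 → (0, 0, 1, 3)  (L[2][1] := 2)
  R3 -= -1*R1 → (0, 0, -2, -3)  (L[3][1] := -1)
[col 2] pivot 1
  R3 -= -2*R2 → (0, 0, 0, 3)  (L[3][2] := -2)

U[3][3] = 3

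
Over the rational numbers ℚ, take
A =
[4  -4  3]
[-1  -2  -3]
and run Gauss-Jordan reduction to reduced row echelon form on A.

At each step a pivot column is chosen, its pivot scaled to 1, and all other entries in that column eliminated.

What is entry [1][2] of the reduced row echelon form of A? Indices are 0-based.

[1] R0 /= 4  ⇒  (1, -1, 3/4)
     R1 -= -1·R0  ⇒  (0, -3, -9/4)
[2] R1 /= -3  ⇒  (0, 1, 3/4)
     R0 -= -1·R1  ⇒  (1, 0, 3/2)

M[1][2] = 3/4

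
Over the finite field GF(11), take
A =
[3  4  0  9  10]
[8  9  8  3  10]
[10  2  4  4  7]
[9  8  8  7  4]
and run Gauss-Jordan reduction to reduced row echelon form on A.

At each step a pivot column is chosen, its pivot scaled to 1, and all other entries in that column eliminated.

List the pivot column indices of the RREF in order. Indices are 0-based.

pivot columns: 0, 1, 2, 3

pivot(0,0)=3: scale R0 → (1, 5, 0, 3, 7)
  clear (1,0): R1 −= (8)R0 → (0, 2, 8, 1, 9)
  clear (2,0): R2 −= (10)R0 → (0, 7, 4, 7, 3)
  clear (3,0): R3 −= (9)R0 → (0, 7, 8, 2, 7)
pivot(1,1)=2: scale R1 → (0, 1, 4, 6, 10)
  clear (0,1): R0 −= (5)R1 → (1, 0, 2, 6, 1)
  clear (2,1): R2 −= (7)R1 → (0, 0, 9, 9, 10)
  clear (3,1): R3 −= (7)R1 → (0, 0, 2, 4, 3)
pivot(2,2)=9: scale R2 → (0, 0, 1, 1, 6)
  clear (0,2): R0 −= (2)R2 → (1, 0, 0, 4, 0)
  clear (1,2): R1 −= (4)R2 → (0, 1, 0, 2, 8)
  clear (3,2): R3 −= (2)R2 → (0, 0, 0, 2, 2)
pivot(3,3)=2: scale R3 → (0, 0, 0, 1, 1)
  clear (0,3): R0 −= (4)R3 → (1, 0, 0, 0, 7)
  clear (1,3): R1 −= (2)R3 → (0, 1, 0, 0, 6)
  clear (2,3): R2 −= (1)R3 → (0, 0, 1, 0, 5)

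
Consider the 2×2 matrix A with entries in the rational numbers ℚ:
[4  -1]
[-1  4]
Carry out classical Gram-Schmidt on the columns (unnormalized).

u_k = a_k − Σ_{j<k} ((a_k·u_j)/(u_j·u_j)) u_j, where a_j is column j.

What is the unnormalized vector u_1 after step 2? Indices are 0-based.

Step 1: u_0 = a_0 = (4, -1).
Step 2: u_1 = a_1 − (-8/17)·u_0 = (15/17, 60/17).

u_1 = (15/17, 60/17)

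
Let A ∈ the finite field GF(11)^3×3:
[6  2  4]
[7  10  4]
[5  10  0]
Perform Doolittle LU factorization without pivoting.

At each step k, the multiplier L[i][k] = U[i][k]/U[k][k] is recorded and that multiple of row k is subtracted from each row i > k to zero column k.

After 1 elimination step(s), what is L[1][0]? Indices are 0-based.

Step 1: pivot at (0,0) is 6.
  row1 ← row1 − (3)·row0  ⇒  L[1][0]=3, U row1=(0, 4, 3)
  row2 ← row2 − (10)·row0  ⇒  L[2][0]=10, U row2=(0, 1, 4)

L[1][0] = 3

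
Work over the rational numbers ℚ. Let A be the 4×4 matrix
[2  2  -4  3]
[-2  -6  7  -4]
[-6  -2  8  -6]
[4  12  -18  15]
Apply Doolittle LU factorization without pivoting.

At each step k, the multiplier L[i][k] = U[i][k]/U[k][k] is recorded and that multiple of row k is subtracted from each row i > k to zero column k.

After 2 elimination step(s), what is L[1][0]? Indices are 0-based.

L[1][0] = -1

k=0: U[0][0]=2
  eliminate (1,0): mult=-1, new row 1: (0, -4, 3, -1); set L[1][0]=-1
  eliminate (2,0): mult=-3, new row 2: (0, 4, -4, 3); set L[2][0]=-3
  eliminate (3,0): mult=2, new row 3: (0, 8, -10, 9); set L[3][0]=2
k=1: U[1][1]=-4
  eliminate (2,1): mult=-1, new row 2: (0, 0, -1, 2); set L[2][1]=-1
  eliminate (3,1): mult=-2, new row 3: (0, 0, -4, 7); set L[3][1]=-2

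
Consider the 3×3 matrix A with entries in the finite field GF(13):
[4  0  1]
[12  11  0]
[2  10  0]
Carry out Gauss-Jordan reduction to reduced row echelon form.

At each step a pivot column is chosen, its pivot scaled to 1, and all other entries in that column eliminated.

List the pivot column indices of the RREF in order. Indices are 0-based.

pivot(0,0)=4: scale R0 → (1, 0, 10)
  clear (1,0): R1 −= (12)R0 → (0, 11, 10)
  clear (2,0): R2 −= (2)R0 → (0, 10, 6)
pivot(1,1)=11: scale R1 → (0, 1, 8)
  clear (2,1): R2 −= (10)R1 → (0, 0, 4)
pivot(2,2)=4: scale R2 → (0, 0, 1)
  clear (0,2): R0 −= (10)R2 → (1, 0, 0)
  clear (1,2): R1 −= (8)R2 → (0, 1, 0)

pivot columns: 0, 1, 2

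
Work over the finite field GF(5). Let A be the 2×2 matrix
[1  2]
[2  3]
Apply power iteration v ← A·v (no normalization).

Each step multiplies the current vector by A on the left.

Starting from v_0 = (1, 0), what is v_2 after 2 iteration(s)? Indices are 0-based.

v_2 = (0, 3)

v_0 = (1, 0).
v_1 = A·v_0 = (1, 2).
v_2 = A·v_1 = (0, 3).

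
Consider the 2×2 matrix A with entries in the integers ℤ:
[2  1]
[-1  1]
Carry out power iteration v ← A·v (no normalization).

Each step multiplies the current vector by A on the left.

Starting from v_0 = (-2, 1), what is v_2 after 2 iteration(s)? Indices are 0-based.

v_2 = (-3, 6)

v_0 = (-2, 1).
v_1 = A·v_0 = (-3, 3).
v_2 = A·v_1 = (-3, 6).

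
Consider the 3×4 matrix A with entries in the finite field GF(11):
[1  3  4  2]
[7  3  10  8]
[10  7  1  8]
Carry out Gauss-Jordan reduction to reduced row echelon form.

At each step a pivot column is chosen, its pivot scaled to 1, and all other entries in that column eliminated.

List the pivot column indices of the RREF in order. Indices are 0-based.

pivot columns: 0, 1, 2

step 1: normalize row 0 (÷1) = (1, 3, 4, 2)
  row 1: subtract 7×row0 = (0, 4, 4, 5)
  row 2: subtract 10×row0 = (0, 10, 5, 10)
step 2: normalize row 1 (÷4) = (0, 1, 1, 4)
  row 0: subtract 3×row1 = (1, 0, 1, 1)
  row 2: subtract 10×row1 = (0, 0, 6, 3)
step 3: normalize row 2 (÷6) = (0, 0, 1, 6)
  row 0: subtract 1×row2 = (1, 0, 0, 6)
  row 1: subtract 1×row2 = (0, 1, 0, 9)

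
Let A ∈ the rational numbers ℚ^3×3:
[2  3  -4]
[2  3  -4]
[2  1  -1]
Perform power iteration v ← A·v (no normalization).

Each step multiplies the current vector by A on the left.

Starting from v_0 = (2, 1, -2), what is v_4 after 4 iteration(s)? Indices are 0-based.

v_4 = (3, 3, 146)

v_0 = (2, 1, -2).
v_1 = A·v_0 = (15, 15, 7).
v_2 = A·v_1 = (47, 47, 38).
v_3 = A·v_2 = (83, 83, 103).
v_4 = A·v_3 = (3, 3, 146).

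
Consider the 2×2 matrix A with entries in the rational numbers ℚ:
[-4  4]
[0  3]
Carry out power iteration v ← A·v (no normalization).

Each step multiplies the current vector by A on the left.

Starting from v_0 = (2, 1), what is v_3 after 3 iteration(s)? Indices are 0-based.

v_3 = (-76, 27)

v_0 = (2, 1).
v_1 = A·v_0 = (-4, 3).
v_2 = A·v_1 = (28, 9).
v_3 = A·v_2 = (-76, 27).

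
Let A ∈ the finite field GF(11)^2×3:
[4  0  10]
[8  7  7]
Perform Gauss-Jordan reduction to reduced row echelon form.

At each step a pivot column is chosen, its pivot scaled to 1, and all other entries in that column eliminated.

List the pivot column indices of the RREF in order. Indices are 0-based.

pivot columns: 0, 1

[1] R0 /= 4  ⇒  (1, 0, 8)
     R1 -= 8·R0  ⇒  (0, 7, 9)
[2] R1 /= 7  ⇒  (0, 1, 6)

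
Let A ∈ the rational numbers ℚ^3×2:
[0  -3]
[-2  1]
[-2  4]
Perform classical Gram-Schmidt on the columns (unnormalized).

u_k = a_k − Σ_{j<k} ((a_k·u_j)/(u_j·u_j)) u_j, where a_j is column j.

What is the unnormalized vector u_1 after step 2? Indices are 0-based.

Step 1: u_0 = a_0 = (0, -2, -2).
Step 2: u_1 = a_1 − (-5/4)·u_0 = (-3, -3/2, 3/2).

u_1 = (-3, -3/2, 3/2)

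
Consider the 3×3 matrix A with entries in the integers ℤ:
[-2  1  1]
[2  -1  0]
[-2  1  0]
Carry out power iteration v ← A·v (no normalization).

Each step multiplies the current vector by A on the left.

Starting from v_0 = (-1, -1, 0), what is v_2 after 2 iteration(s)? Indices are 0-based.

v_2 = (-2, 3, -3)

v_0 = (-1, -1, 0).
v_1 = A·v_0 = (1, -1, 1).
v_2 = A·v_1 = (-2, 3, -3).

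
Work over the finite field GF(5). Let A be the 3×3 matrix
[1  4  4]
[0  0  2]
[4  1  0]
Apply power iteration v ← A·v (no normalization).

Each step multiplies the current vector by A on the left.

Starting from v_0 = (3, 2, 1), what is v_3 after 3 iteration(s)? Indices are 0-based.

v_0 = (3, 2, 1).
v_1 = A·v_0 = (0, 2, 4).
v_2 = A·v_1 = (4, 3, 2).
v_3 = A·v_2 = (4, 4, 4).

v_3 = (4, 4, 4)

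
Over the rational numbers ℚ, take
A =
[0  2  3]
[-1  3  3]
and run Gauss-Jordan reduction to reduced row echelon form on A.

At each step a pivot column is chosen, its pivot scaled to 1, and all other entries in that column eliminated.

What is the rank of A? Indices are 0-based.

step 1: exchange rows 0,1
step 1: normalize row 0 (÷-1) = (1, -3, -3)
step 2: normalize row 1 (÷2) = (0, 1, 3/2)
  row 0: subtract -3×row1 = (1, 0, 3/2)

rank = 2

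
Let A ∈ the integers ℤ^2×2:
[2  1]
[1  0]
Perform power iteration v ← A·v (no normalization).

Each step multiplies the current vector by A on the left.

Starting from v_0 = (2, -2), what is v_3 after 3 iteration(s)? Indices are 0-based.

v_3 = (14, 6)

v_0 = (2, -2).
v_1 = A·v_0 = (2, 2).
v_2 = A·v_1 = (6, 2).
v_3 = A·v_2 = (14, 6).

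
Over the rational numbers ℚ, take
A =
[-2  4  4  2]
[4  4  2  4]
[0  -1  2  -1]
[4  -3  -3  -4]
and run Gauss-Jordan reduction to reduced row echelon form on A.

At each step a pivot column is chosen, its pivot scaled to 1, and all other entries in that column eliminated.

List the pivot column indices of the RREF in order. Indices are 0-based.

pivot columns: 0, 1, 2, 3

[1] R0 /= -2  ⇒  (1, -2, -2, -1)
     R1 -= 4·R0  ⇒  (0, 12, 10, 8)
     R3 -= 4·R0  ⇒  (0, 5, 5, 0)
[2] R1 /= 12  ⇒  (0, 1, 5/6, 2/3)
     R0 -= -2·R1  ⇒  (1, 0, -1/3, 1/3)
     R2 -= -1·R1  ⇒  (0, 0, 17/6, -1/3)
     R3 -= 5·R1  ⇒  (0, 0, 5/6, -10/3)
[3] R2 /= 17/6  ⇒  (0, 0, 1, -2/17)
     R0 -= -1/3·R2  ⇒  (1, 0, 0, 5/17)
     R1 -= 5/6·R2  ⇒  (0, 1, 0, 13/17)
     R3 -= 5/6·R2  ⇒  (0, 0, 0, -55/17)
[4] R3 /= -55/17  ⇒  (0, 0, 0, 1)
     R0 -= 5/17·R3  ⇒  (1, 0, 0, 0)
     R1 -= 13/17·R3  ⇒  (0, 1, 0, 0)
     R2 -= -2/17·R3  ⇒  (0, 0, 1, 0)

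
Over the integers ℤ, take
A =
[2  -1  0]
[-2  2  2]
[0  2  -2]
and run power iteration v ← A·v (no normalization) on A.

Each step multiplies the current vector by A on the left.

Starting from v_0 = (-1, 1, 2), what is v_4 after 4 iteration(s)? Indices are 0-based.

v_0 = (-1, 1, 2).
v_1 = A·v_0 = (-3, 8, -2).
v_2 = A·v_1 = (-14, 18, 20).
v_3 = A·v_2 = (-46, 104, -4).
v_4 = A·v_3 = (-196, 292, 216).

v_4 = (-196, 292, 216)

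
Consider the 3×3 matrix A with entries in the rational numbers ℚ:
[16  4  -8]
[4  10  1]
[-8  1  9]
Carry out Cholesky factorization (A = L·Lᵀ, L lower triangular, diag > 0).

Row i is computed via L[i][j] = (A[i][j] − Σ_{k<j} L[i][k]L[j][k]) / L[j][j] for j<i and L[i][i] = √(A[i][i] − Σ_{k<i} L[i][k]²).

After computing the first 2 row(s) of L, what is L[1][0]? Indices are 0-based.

L[1][0] = 1

Step 1: L[0][0] = √(16) = 4.
  L[1][0] = (4) / L[0][0] = 1.
Step 2: L[1][1] = √(9) = 3.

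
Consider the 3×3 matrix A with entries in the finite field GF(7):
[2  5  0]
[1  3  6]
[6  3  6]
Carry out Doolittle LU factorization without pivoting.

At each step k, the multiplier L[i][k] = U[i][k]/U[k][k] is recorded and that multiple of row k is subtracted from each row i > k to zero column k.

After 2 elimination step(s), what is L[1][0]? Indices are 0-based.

L[1][0] = 4

Step 1: pivot at (0,0) is 2.
  row1 ← row1 − (4)·row0  ⇒  L[1][0]=4, U row1=(0, 4, 6)
  row2 ← row2 − (3)·row0  ⇒  L[2][0]=3, U row2=(0, 2, 6)
Step 2: pivot at (1,1) is 4.
  row2 ← row2 − (4)·row1  ⇒  L[2][1]=4, U row2=(0, 0, 3)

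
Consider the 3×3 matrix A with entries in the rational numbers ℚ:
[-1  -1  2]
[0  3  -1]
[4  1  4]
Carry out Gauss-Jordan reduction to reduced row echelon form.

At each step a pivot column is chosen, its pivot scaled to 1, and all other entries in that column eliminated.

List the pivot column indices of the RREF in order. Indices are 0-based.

pivot(0,0)=-1: scale R0 → (1, 1, -2)
  clear (2,0): R2 −= (4)R0 → (0, -3, 12)
pivot(1,1)=3: scale R1 → (0, 1, -1/3)
  clear (0,1): R0 −= (1)R1 → (1, 0, -5/3)
  clear (2,1): R2 −= (-3)R1 → (0, 0, 11)
pivot(2,2)=11: scale R2 → (0, 0, 1)
  clear (0,2): R0 −= (-5/3)R2 → (1, 0, 0)
  clear (1,2): R1 −= (-1/3)R2 → (0, 1, 0)

pivot columns: 0, 1, 2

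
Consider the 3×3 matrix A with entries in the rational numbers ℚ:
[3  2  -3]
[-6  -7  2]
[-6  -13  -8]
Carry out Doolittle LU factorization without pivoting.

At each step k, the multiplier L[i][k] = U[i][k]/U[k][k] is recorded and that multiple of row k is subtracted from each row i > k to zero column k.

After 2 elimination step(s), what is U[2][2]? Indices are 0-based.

Step 1: pivot at (0,0) is 3.
  row1 ← row1 − (-2)·row0  ⇒  L[1][0]=-2, U row1=(0, -3, -4)
  row2 ← row2 − (-2)·row0  ⇒  L[2][0]=-2, U row2=(0, -9, -14)
Step 2: pivot at (1,1) is -3.
  row2 ← row2 − (3)·row1  ⇒  L[2][1]=3, U row2=(0, 0, -2)

U[2][2] = -2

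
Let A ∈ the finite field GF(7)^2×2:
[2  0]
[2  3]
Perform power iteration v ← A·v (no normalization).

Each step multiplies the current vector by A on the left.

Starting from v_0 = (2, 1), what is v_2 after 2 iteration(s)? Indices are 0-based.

v_0 = (2, 1).
v_1 = A·v_0 = (4, 0).
v_2 = A·v_1 = (1, 1).

v_2 = (1, 1)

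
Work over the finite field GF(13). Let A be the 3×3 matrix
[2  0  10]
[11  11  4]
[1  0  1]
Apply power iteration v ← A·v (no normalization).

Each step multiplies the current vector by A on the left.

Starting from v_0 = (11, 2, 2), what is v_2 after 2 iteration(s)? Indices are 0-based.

v_2 = (6, 4, 3)

v_0 = (11, 2, 2).
v_1 = A·v_0 = (3, 8, 0).
v_2 = A·v_1 = (6, 4, 3).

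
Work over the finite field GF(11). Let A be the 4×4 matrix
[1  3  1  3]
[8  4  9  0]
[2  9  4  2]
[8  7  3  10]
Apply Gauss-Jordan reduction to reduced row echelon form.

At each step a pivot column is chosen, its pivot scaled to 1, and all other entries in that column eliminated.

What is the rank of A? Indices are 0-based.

rank = 4

pivot(0,0)=1: scale R0 → (1, 3, 1, 3)
  clear (1,0): R1 −= (8)R0 → (0, 2, 1, 9)
  clear (2,0): R2 −= (2)R0 → (0, 3, 2, 7)
  clear (3,0): R3 −= (8)R0 → (0, 5, 6, 8)
pivot(1,1)=2: scale R1 → (0, 1, 6, 10)
  clear (0,1): R0 −= (3)R1 → (1, 0, 5, 6)
  clear (2,1): R2 −= (3)R1 → (0, 0, 6, 10)
  clear (3,1): R3 −= (5)R1 → (0, 0, 9, 2)
pivot(2,2)=6: scale R2 → (0, 0, 1, 9)
  clear (0,2): R0 −= (5)R2 → (1, 0, 0, 5)
  clear (1,2): R1 −= (6)R2 → (0, 1, 0, 0)
  clear (3,2): R3 −= (9)R2 → (0, 0, 0, 9)
pivot(3,3)=9: scale R3 → (0, 0, 0, 1)
  clear (0,3): R0 −= (5)R3 → (1, 0, 0, 0)
  clear (2,3): R2 −= (9)R3 → (0, 0, 1, 0)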